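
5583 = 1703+3880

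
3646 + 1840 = 5486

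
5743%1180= 1023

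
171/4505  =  171/4505 = 0.04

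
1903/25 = 1903/25 = 76.12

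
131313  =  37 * 3549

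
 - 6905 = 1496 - 8401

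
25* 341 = 8525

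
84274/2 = 42137 = 42137.00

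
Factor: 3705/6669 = 3^( - 2) *5^1  =  5/9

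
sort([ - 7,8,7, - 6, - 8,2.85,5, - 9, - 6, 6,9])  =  [ - 9, - 8, - 7 , -6, - 6,  2.85,5,6,7,8, 9]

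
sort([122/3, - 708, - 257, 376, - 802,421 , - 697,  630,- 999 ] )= [ - 999,  -  802, - 708, - 697, - 257,122/3,376, 421, 630]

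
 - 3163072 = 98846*( - 32) 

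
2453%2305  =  148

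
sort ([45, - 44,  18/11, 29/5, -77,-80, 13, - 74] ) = [ -80,  -  77, -74, - 44, 18/11, 29/5,13 , 45] 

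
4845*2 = 9690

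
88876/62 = 44438/31  =  1433.48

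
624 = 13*48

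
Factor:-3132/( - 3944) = 27/34 =2^( - 1) * 3^3*17^( - 1)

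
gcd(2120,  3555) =5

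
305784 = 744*411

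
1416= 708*2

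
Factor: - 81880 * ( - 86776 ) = 7105218880 = 2^6*5^1*23^1*89^1*10847^1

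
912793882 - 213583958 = 699209924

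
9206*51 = 469506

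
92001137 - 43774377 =48226760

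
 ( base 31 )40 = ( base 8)174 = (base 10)124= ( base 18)6g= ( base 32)3S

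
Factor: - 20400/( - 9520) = 3^1*5^1*7^( - 1) = 15/7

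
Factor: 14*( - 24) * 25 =-2^4*3^1*5^2*7^1 = -8400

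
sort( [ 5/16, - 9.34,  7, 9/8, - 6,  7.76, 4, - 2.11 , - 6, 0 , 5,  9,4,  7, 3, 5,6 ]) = [ - 9.34, - 6, - 6, - 2.11,0, 5/16 , 9/8, 3,4, 4,5,  5, 6,7,  7,  7.76, 9 ]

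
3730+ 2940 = 6670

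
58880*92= 5416960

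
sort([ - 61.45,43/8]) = [ - 61.45,43/8]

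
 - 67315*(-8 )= 538520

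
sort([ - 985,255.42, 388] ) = [ - 985,  255.42, 388 ]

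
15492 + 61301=76793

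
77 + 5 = 82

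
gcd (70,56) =14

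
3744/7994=1872/3997 = 0.47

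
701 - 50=651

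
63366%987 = 198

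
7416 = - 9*( -824 )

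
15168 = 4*3792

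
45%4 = 1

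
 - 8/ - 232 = 1/29 = 0.03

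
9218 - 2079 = 7139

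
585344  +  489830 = 1075174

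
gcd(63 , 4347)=63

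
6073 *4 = 24292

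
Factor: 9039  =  3^1*23^1 * 131^1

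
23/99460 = 23/99460 = 0.00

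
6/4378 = 3/2189 = 0.00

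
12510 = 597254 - 584744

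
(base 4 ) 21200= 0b1001100000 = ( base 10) 608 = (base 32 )j0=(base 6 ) 2452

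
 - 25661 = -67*383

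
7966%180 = 46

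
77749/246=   77749/246= 316.05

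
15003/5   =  3000 + 3/5 = 3000.60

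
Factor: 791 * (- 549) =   -  3^2*7^1  *  61^1* 113^1 = - 434259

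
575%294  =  281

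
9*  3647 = 32823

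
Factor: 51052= 2^2*12763^1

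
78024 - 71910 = 6114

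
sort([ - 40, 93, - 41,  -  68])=[ - 68, - 41, - 40,93 ] 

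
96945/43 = 96945/43=2254.53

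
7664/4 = 1916 = 1916.00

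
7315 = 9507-2192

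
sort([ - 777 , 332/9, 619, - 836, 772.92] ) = [ - 836, - 777, 332/9, 619, 772.92] 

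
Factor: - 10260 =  - 2^2*3^3*5^1*19^1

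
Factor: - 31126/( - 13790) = 5^ ( - 1)*7^( - 1)*79^1= 79/35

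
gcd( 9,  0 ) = 9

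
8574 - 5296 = 3278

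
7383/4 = 1845+3/4 =1845.75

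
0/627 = 0 = 0.00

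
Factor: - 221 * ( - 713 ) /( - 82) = -2^( - 1 )*13^1*17^1 * 23^1*31^1 * 41^(  -  1)= -157573/82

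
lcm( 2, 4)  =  4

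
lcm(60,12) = 60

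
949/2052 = 949/2052=0.46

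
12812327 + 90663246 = 103475573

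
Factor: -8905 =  - 5^1*13^1*137^1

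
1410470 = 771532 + 638938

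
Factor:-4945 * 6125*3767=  - 114095366875   =  - 5^4*7^2*23^1 * 43^1*3767^1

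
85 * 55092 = 4682820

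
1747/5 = 349+2/5 = 349.40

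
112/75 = 112/75 = 1.49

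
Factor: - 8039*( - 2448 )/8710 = 9839736/4355 = 2^3*3^2 * 5^( - 1) * 13^( - 1 ) *17^1 * 67^(-1 )*8039^1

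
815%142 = 105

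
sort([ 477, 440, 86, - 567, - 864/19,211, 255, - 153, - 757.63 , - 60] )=[ - 757.63, - 567, - 153, - 60, - 864/19,86,211,255,440,477]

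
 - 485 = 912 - 1397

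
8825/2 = 4412 + 1/2 = 4412.50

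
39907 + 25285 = 65192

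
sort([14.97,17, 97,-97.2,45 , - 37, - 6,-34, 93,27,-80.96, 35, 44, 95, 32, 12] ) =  [ - 97.2,-80.96, - 37, - 34,-6, 12,14.97,  17 , 27, 32, 35,44,45,93, 95, 97] 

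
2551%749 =304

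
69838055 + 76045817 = 145883872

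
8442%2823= 2796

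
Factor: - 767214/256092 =- 127869/42682 = - 2^(  -  1)*3^1*7^1*6089^1 * 21341^( - 1 )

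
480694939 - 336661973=144032966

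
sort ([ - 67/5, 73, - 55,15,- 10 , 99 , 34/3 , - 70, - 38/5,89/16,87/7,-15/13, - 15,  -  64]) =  [ - 70, - 64 , - 55,-15, - 67/5, - 10,-38/5, - 15/13, 89/16,34/3, 87/7,15 , 73,99 ]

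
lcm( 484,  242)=484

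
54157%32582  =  21575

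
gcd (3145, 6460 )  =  85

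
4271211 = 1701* 2511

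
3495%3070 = 425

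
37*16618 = 614866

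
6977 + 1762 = 8739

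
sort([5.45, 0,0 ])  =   [ 0,0, 5.45 ]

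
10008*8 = 80064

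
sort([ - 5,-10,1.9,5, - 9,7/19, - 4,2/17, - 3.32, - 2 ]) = [ - 10 , - 9,- 5,-4, - 3.32,- 2,  2/17, 7/19,  1.9, 5]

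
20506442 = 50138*409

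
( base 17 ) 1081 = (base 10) 5050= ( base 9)6831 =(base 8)11672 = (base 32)4TQ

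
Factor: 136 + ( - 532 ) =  - 2^2*3^2*11^1 = -396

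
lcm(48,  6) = 48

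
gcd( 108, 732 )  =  12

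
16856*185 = 3118360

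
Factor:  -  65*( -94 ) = 2^1*5^1*13^1*47^1  =  6110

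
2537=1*2537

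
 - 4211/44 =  - 4211/44 = - 95.70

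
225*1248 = 280800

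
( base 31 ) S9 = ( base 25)1A2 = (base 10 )877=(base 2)1101101101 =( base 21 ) 1KG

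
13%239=13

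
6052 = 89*68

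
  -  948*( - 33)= 31284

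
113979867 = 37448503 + 76531364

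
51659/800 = 51659/800 = 64.57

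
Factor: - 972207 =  -3^2 * 108023^1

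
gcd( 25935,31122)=5187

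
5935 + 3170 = 9105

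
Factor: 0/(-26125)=0 = 0^1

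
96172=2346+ 93826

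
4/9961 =4/9961= 0.00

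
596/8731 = 596/8731= 0.07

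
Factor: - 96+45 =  - 51  =  - 3^1*17^1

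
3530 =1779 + 1751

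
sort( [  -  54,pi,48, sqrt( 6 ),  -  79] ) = [ - 79, - 54, sqrt( 6),pi, 48 ]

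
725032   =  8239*88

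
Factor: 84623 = 7^2*11^1*157^1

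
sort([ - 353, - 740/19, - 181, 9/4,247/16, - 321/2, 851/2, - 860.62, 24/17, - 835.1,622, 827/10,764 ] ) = [  -  860.62, - 835.1,-353,- 181, - 321/2, - 740/19, 24/17,9/4, 247/16, 827/10, 851/2, 622, 764] 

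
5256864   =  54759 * 96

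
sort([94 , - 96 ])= [ - 96, 94 ] 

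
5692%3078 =2614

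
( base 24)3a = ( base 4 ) 1102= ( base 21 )3j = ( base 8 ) 122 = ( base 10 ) 82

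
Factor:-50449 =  - 7^1 * 7207^1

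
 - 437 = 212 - 649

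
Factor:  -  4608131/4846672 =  - 2^( - 4)*11^1*19^( - 1)*107^(-1)*149^( - 1)*418921^1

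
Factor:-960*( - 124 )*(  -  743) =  - 88446720 =- 2^8 *3^1*5^1 *31^1 *743^1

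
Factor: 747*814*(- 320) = - 2^7*3^2*5^1*11^1*37^1 * 83^1 = - 194578560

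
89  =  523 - 434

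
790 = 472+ 318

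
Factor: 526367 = 526367^1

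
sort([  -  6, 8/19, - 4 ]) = [ - 6,  -  4,  8/19] 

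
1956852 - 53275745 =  - 51318893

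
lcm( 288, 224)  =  2016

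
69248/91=760 + 88/91 = 760.97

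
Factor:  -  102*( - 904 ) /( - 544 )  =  - 2^( - 1 )*3^1*113^1 =- 339/2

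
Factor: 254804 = 2^2*11^1*5791^1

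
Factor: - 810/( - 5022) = 5^1*31^ (-1) = 5/31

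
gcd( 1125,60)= 15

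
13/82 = 13/82= 0.16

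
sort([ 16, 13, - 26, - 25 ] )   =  [ - 26, - 25, 13 , 16]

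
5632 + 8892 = 14524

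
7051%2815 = 1421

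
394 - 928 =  - 534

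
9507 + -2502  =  7005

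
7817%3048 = 1721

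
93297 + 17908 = 111205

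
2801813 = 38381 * 73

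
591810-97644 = 494166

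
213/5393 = 213/5393= 0.04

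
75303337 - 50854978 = 24448359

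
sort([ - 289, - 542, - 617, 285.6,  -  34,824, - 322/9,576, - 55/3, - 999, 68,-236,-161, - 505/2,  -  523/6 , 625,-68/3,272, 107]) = [ - 999,-617, -542, - 289, - 505/2, - 236, - 161, - 523/6,-322/9, - 34, - 68/3, -55/3, 68, 107,272,285.6,576,625, 824 ] 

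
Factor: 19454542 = 2^1*59^1*173^1*953^1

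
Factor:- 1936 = -2^4 * 11^2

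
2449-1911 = 538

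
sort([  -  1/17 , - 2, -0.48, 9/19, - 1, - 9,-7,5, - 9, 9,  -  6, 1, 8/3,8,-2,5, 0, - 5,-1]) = [-9, - 9, -7 ,  -  6,  -  5,-2,-2 ,-1, - 1,  -  0.48, - 1/17,0, 9/19,  1, 8/3,5,5,8, 9] 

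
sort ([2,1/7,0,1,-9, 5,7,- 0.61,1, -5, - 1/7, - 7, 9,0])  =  [ - 9,-7,  -  5, - 0.61, - 1/7,0,0,1/7, 1,1,2,5, 7 , 9 ] 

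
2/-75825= - 1 + 75823/75825= - 0.00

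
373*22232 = 8292536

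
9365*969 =9074685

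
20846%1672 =782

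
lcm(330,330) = 330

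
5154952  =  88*58579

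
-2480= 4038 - 6518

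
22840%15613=7227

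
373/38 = 9 +31/38= 9.82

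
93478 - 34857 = 58621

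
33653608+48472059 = 82125667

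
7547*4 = 30188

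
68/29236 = 17/7309 = 0.00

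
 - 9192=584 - 9776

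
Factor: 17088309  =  3^2*7^2*38749^1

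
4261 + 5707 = 9968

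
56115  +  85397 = 141512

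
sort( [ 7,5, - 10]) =[ - 10 , 5,7] 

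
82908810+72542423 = 155451233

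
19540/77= 253+59/77  =  253.77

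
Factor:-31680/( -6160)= 36/7 = 2^2 * 3^2 * 7^( - 1)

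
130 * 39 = 5070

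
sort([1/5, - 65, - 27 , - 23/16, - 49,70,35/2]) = [-65,  -  49, - 27, - 23/16, 1/5, 35/2 , 70 ]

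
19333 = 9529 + 9804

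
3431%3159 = 272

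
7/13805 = 7/13805 = 0.00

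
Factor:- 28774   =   -2^1*14387^1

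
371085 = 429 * 865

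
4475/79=56 + 51/79 = 56.65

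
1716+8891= 10607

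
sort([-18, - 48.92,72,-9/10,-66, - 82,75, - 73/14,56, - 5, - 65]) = [- 82 , - 66, - 65,-48.92, - 18,  -  73/14, - 5, -9/10,56, 72,  75]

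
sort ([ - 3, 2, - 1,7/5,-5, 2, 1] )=[-5,  -  3, -1,  1,7/5, 2, 2] 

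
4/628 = 1/157 = 0.01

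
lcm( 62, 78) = 2418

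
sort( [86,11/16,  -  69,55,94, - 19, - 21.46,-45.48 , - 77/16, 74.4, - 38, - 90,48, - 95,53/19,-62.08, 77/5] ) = [ - 95, - 90, - 69,-62.08, - 45.48, - 38, - 21.46, - 19, - 77/16, 11/16, 53/19, 77/5, 48,55, 74.4 , 86, 94] 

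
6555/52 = 6555/52 = 126.06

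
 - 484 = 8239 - 8723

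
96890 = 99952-3062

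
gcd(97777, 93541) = 1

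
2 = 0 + 2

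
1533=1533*1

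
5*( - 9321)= - 46605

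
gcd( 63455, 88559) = 1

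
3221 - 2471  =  750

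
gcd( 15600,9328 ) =16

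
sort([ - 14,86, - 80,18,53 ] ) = [-80, - 14, 18 , 53 , 86]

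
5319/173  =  5319/173 =30.75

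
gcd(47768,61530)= 14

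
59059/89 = 663 + 52/89 = 663.58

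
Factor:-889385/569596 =-2^ (-2) * 5^1*7^1*157^( - 1) * 907^( - 1 )*  25411^1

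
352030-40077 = 311953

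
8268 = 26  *318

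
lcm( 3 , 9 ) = 9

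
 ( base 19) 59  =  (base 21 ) 4K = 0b1101000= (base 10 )104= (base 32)38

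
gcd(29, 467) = 1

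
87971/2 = 43985 + 1/2=43985.50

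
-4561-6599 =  - 11160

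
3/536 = 3/536 = 0.01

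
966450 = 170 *5685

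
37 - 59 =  - 22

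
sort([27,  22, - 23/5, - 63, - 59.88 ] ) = [ - 63, - 59.88, - 23/5,22, 27] 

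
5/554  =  5/554 =0.01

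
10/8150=1/815 = 0.00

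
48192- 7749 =40443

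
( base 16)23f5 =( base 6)110341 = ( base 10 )9205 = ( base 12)53B1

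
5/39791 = 5/39791 = 0.00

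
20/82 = 10/41 = 0.24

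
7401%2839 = 1723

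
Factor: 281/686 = 2^(-1)*7^( - 3)*281^1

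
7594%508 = 482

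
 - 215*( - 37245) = 8007675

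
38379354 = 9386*4089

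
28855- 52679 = -23824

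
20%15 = 5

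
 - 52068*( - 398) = 20723064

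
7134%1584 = 798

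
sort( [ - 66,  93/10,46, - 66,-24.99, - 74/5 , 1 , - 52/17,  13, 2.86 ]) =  [ - 66,-66, - 24.99  ,-74/5, - 52/17,1,2.86,93/10, 13, 46 ] 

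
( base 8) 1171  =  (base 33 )J6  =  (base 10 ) 633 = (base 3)212110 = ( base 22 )16h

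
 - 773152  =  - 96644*8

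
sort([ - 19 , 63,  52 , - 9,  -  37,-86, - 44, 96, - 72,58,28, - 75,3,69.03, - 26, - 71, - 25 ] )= [ - 86, - 75, - 72, - 71, - 44,-37, - 26, - 25, - 19, - 9,3,28,  52, 58,  63,  69.03,96] 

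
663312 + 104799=768111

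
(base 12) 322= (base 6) 2042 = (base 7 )1223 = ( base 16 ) 1ca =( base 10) 458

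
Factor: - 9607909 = -9607909^1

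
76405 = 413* 185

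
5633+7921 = 13554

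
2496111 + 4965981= 7462092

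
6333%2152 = 2029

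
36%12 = 0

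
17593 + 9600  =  27193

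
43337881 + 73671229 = 117009110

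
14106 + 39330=53436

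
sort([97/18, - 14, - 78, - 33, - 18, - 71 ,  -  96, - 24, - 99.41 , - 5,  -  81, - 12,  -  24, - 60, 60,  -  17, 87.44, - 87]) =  [-99.41, - 96 , - 87, - 81,  -  78,- 71, - 60, - 33, - 24 , - 24, - 18, - 17 , -14, - 12, - 5,97/18, 60,87.44]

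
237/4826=237/4826 = 0.05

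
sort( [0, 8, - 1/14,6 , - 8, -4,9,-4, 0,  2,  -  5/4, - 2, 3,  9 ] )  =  [ - 8,-4,  -  4,-2, - 5/4 ,- 1/14 , 0,0,2,3,6,  8,9,9]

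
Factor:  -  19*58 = -2^1*19^1*29^1 = -1102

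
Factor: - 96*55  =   - 5280 = - 2^5*3^1 * 5^1 * 11^1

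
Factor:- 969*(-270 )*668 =2^3*3^4*5^1 * 17^1*19^1*167^1 = 174768840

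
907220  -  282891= 624329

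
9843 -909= 8934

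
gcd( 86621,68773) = 97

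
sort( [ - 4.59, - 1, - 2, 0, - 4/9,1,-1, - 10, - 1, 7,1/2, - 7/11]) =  [-10 , - 4.59, - 2 , - 1,-1, - 1,-7/11, - 4/9, 0, 1/2,1,  7]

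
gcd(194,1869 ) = 1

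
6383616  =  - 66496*( - 96 ) 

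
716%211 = 83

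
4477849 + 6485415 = 10963264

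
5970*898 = 5361060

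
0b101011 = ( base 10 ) 43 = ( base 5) 133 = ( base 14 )31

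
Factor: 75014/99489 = 2^1*3^( - 1)*13^( - 1 )*2551^( - 1)*37507^1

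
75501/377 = 75501/377 = 200.27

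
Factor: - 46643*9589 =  -447259727 = - 43^1*223^1*46643^1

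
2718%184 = 142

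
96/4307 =96/4307  =  0.02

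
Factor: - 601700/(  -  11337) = 2^2*3^( - 1)*5^2*11^1*547^1*3779^ (-1)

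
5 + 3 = 8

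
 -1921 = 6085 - 8006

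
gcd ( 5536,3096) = 8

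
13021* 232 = 3020872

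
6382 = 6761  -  379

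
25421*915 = 23260215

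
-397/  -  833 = 397/833 = 0.48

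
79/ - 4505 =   -  79/4505 = -0.02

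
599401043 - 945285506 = - 345884463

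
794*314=249316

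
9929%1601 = 323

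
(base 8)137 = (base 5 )340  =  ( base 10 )95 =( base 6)235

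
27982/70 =13991/35 = 399.74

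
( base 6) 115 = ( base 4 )233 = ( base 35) 1c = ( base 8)57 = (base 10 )47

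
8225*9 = 74025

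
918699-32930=885769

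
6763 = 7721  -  958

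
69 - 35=34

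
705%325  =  55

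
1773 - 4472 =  - 2699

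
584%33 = 23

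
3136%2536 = 600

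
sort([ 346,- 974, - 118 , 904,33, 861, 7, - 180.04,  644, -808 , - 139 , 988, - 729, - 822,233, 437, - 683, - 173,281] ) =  [ - 974, - 822, - 808, - 729, -683, - 180.04,  -  173, - 139, - 118 , 7,33, 233,281,346, 437,644, 861,904,988 ] 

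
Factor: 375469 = 239^1*1571^1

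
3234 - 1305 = 1929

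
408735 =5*81747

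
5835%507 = 258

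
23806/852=11903/426 = 27.94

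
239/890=239/890 = 0.27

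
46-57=-11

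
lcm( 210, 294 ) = 1470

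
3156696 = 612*5158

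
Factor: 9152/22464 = 11/27 = 3^ ( - 3)*11^1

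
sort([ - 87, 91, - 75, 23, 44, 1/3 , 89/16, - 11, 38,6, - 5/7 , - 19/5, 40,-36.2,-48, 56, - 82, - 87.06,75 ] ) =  [ - 87.06, - 87,- 82,-75, - 48, - 36.2, - 11 , - 19/5,  -  5/7, 1/3, 89/16,6,  23,38, 40,44, 56, 75, 91] 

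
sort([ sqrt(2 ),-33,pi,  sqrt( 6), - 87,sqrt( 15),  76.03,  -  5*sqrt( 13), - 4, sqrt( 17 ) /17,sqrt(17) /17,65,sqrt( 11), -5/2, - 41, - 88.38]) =[-88.38, -87, - 41,-33, - 5*sqrt( 13), - 4,-5/2,sqrt( 17) /17,sqrt(17 ) /17,sqrt( 2 ), sqrt (6),pi, sqrt( 11),sqrt(15 ),65, 76.03 ] 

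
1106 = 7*158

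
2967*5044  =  14965548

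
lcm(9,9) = 9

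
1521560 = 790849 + 730711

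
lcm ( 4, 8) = 8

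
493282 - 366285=126997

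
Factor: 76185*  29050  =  2213174250= 2^1*3^2* 5^3*7^1*83^1*1693^1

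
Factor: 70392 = 2^3  *3^1*7^1*419^1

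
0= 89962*0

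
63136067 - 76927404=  - 13791337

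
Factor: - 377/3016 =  - 2^( - 3 ) = - 1/8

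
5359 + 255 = 5614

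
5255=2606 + 2649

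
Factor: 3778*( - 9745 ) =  - 36816610 = - 2^1*5^1*1889^1*1949^1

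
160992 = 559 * 288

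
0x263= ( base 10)611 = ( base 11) 506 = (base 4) 21203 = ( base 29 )l2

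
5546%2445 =656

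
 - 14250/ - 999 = 14 + 88/333 = 14.26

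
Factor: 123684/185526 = 2/3  =  2^1*3^(  -  1)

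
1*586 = 586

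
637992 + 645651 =1283643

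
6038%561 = 428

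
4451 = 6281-1830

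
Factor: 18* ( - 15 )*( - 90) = 24300=2^2 * 3^5* 5^2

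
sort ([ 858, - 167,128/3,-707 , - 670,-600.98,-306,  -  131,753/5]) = [ - 707, - 670 ,-600.98, - 306, - 167,-131,128/3,753/5,858] 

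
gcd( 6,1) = 1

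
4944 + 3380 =8324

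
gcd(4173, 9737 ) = 1391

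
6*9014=54084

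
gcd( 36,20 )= 4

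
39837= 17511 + 22326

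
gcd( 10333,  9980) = 1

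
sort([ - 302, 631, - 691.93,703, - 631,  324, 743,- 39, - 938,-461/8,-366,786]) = [ - 938 , - 691.93,-631, - 366 , - 302, - 461/8, - 39, 324,631,  703, 743, 786]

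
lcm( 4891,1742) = 127166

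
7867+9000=16867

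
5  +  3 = 8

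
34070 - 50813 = -16743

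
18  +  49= 67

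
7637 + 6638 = 14275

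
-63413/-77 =823 + 6/11= 823.55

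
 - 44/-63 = 44/63=0.70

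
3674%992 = 698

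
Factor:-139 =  - 139^1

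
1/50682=1/50682 = 0.00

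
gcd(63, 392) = 7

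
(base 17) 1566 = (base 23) C53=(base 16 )1942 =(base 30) 75g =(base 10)6466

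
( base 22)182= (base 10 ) 662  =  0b1010010110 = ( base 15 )2e2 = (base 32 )km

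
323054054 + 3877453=326931507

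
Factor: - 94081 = -13^1*7237^1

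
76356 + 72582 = 148938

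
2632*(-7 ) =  -18424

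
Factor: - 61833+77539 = 15706=2^1 * 7853^1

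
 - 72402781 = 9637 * ( - 7513)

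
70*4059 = 284130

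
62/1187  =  62/1187 = 0.05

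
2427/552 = 4+73/184 = 4.40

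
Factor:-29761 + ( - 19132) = -13^1*3761^1 = - 48893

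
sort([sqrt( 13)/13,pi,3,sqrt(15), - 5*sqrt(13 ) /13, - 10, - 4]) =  [ - 10, - 4, - 5*sqrt( 13)/13,sqrt(13)/13,3, pi,sqrt(15 )]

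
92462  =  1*92462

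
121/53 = 121/53 = 2.28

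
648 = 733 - 85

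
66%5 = 1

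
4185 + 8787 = 12972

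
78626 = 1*78626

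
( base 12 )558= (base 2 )1100010100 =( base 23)1b6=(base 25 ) 16d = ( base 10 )788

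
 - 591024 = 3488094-4079118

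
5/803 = 5/803 = 0.01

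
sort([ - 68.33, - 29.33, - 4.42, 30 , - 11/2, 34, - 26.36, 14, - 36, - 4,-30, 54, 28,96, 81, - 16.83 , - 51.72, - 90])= [ - 90 , - 68.33, - 51.72, - 36, - 30, - 29.33,-26.36, - 16.83, - 11/2, - 4.42, - 4, 14, 28, 30,34,54, 81, 96 ] 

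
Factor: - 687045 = - 3^1*5^1*163^1*281^1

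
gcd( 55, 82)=1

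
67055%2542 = 963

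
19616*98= 1922368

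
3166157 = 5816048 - 2649891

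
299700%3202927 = 299700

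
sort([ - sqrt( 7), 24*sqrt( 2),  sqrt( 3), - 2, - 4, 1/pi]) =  [ - 4, - sqrt( 7), - 2 , 1/pi,  sqrt(3),24*sqrt( 2) ]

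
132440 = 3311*40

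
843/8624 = 843/8624 = 0.10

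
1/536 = 1/536 = 0.00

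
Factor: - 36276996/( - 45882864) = 2^ (-2 )*3^(-1 )*7^1*17^ ( -1)*18743^(-1 )*431869^1  =  3023083/3823572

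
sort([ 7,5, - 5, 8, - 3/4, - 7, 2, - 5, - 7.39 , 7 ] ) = [ - 7.39 , - 7, - 5, - 5, - 3/4,2, 5, 7,  7,8] 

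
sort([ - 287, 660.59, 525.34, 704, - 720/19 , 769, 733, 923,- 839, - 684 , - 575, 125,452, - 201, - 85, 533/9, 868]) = [ - 839,-684,  -  575,-287,  -  201,-85,-720/19, 533/9,125, 452,525.34, 660.59, 704, 733, 769,868,  923]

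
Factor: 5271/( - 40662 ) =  - 2^( - 1)*3^( - 3 ) * 7^1 =-7/54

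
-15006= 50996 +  - 66002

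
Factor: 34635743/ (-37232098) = -2^( - 1)*113^1*593^(-1)*31393^(-1)*306511^1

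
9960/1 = 9960 = 9960.00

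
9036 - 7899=1137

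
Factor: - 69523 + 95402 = 7^1*3697^1 = 25879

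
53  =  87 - 34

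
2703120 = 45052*60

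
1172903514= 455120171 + 717783343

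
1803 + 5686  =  7489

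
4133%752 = 373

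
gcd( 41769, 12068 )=7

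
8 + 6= 14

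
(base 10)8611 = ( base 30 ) 9H1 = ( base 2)10000110100011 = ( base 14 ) 31D1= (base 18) 18A7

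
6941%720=461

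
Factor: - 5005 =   -  5^1*7^1*11^1*13^1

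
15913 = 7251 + 8662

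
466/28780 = 233/14390= 0.02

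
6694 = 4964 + 1730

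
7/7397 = 7/7397 = 0.00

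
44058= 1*44058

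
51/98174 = 51/98174 = 0.00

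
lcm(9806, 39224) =39224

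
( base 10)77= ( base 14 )57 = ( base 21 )3E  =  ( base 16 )4D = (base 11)70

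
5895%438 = 201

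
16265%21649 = 16265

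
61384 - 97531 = - 36147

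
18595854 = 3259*5706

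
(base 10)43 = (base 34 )19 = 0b101011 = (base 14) 31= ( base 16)2B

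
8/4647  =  8/4647 = 0.00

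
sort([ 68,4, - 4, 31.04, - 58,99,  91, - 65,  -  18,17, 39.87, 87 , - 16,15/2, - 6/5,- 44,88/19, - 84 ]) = [ - 84, - 65,  -  58,- 44, - 18,- 16, - 4, - 6/5, 4, 88/19, 15/2, 17, 31.04, 39.87, 68, 87,91,99] 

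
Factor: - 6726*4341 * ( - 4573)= 133520469318 = 2^1*3^2 * 17^1*19^1*59^1*269^1*1447^1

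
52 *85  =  4420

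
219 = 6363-6144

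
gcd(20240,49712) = 16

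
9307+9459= 18766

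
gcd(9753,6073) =1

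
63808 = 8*7976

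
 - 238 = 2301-2539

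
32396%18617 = 13779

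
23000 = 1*23000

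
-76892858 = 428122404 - 505015262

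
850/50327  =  850/50327= 0.02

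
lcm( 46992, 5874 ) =46992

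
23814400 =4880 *4880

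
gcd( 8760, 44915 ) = 5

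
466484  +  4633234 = 5099718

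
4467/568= 7 + 491/568 = 7.86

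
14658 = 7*2094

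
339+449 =788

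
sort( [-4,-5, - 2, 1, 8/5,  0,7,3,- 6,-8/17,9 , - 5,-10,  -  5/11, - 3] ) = [ - 10,  -  6 ,-5, - 5,-4,- 3,  -  2, - 8/17,-5/11,0 , 1,8/5, 3,7,  9]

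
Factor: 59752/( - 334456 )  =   - 7^1 * 11^1* 431^(-1) = - 77/431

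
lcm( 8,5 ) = 40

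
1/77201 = 1/77201 = 0.00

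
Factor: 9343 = 9343^1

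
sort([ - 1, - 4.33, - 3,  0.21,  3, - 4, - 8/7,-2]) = [ - 4.33 ,-4, - 3, - 2,-8/7, - 1 , 0.21, 3 ]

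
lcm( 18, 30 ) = 90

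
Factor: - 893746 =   -  2^1*7^1*63839^1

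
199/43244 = 199/43244 = 0.00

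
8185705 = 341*24005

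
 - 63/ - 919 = 63/919 = 0.07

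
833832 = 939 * 888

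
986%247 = 245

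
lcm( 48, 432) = 432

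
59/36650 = 59/36650 = 0.00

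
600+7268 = 7868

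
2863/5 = 572+3/5 = 572.60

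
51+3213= 3264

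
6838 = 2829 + 4009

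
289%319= 289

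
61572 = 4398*14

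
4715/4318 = 4715/4318 = 1.09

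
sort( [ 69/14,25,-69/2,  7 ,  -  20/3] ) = [ - 69/2, - 20/3,69/14,7 , 25 ]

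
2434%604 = 18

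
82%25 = 7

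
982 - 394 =588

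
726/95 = 7 + 61/95   =  7.64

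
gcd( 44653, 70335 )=1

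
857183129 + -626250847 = 230932282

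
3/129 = 1/43 = 0.02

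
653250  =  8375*78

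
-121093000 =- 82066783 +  - 39026217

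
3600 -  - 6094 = 9694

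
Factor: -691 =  - 691^1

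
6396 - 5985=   411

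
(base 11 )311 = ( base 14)1cb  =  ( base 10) 375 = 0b101110111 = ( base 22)H1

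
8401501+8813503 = 17215004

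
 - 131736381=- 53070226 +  - 78666155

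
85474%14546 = 12744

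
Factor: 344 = 2^3*43^1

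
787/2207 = 787/2207=   0.36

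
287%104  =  79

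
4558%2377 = 2181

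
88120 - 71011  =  17109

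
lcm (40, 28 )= 280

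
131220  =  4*32805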